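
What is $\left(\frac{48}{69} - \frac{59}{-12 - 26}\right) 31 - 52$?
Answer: $\frac{15467}{874} \approx 17.697$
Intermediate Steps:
$\left(\frac{48}{69} - \frac{59}{-12 - 26}\right) 31 - 52 = \left(48 \cdot \frac{1}{69} - \frac{59}{-12 - 26}\right) 31 - 52 = \left(\frac{16}{23} - \frac{59}{-38}\right) 31 - 52 = \left(\frac{16}{23} - - \frac{59}{38}\right) 31 - 52 = \left(\frac{16}{23} + \frac{59}{38}\right) 31 - 52 = \frac{1965}{874} \cdot 31 - 52 = \frac{60915}{874} - 52 = \frac{15467}{874}$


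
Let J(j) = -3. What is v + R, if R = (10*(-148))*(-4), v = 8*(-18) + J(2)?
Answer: 5773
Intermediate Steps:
v = -147 (v = 8*(-18) - 3 = -144 - 3 = -147)
R = 5920 (R = -1480*(-4) = 5920)
v + R = -147 + 5920 = 5773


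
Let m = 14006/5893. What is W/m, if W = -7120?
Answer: -20979080/7003 ≈ -2995.7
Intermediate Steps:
m = 14006/5893 (m = 14006*(1/5893) = 14006/5893 ≈ 2.3767)
W/m = -7120/14006/5893 = -7120*5893/14006 = -20979080/7003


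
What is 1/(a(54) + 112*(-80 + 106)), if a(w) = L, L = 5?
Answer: 1/2917 ≈ 0.00034282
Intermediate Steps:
a(w) = 5
1/(a(54) + 112*(-80 + 106)) = 1/(5 + 112*(-80 + 106)) = 1/(5 + 112*26) = 1/(5 + 2912) = 1/2917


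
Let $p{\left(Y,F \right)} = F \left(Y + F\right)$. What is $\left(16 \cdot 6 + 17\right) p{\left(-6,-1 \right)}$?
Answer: $791$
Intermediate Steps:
$p{\left(Y,F \right)} = F \left(F + Y\right)$
$\left(16 \cdot 6 + 17\right) p{\left(-6,-1 \right)} = \left(16 \cdot 6 + 17\right) \left(- (-1 - 6)\right) = \left(96 + 17\right) \left(\left(-1\right) \left(-7\right)\right) = 113 \cdot 7 = 791$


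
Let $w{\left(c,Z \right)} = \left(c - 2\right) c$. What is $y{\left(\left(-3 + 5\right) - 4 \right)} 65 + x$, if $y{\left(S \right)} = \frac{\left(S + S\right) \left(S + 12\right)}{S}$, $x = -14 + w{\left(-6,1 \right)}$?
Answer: $1334$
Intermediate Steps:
$w{\left(c,Z \right)} = c \left(-2 + c\right)$ ($w{\left(c,Z \right)} = \left(-2 + c\right) c = c \left(-2 + c\right)$)
$x = 34$ ($x = -14 - 6 \left(-2 - 6\right) = -14 - -48 = -14 + 48 = 34$)
$y{\left(S \right)} = 24 + 2 S$ ($y{\left(S \right)} = \frac{2 S \left(12 + S\right)}{S} = 24 + 2 S$)
$y{\left(\left(-3 + 5\right) - 4 \right)} 65 + x = \left(24 + 2 \left(\left(-3 + 5\right) - 4\right)\right) 65 + 34 = \left(24 + 2 \left(2 - 4\right)\right) 65 + 34 = \left(24 + 2 \left(-2\right)\right) 65 + 34 = \left(24 - 4\right) 65 + 34 = 20 \cdot 65 + 34 = 1300 + 34 = 1334$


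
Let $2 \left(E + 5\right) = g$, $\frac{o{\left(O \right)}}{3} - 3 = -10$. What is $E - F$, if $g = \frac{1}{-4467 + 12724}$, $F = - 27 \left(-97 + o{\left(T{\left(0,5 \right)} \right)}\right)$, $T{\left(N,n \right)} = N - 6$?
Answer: $- \frac{52696173}{16514} \approx -3191.0$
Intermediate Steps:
$T{\left(N,n \right)} = -6 + N$ ($T{\left(N,n \right)} = N - 6 = -6 + N$)
$o{\left(O \right)} = -21$ ($o{\left(O \right)} = 9 + 3 \left(-10\right) = 9 - 30 = -21$)
$F = 3186$ ($F = - 27 \left(-97 - 21\right) = \left(-27\right) \left(-118\right) = 3186$)
$g = \frac{1}{8257} \approx 0.00012111$
$E = - \frac{82569}{16514}$ ($E = -5 + \frac{1}{2} \cdot \frac{1}{8257} = -5 + \frac{1}{16514} = - \frac{82569}{16514} \approx -4.9999$)
$E - F = - \frac{82569}{16514} - 3186 = - \frac{52696173}{16514}$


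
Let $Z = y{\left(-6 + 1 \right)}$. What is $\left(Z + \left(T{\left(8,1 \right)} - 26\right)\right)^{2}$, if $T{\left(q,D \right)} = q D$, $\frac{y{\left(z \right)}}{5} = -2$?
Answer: $784$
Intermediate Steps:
$y{\left(z \right)} = -10$ ($y{\left(z \right)} = 5 \left(-2\right) = -10$)
$T{\left(q,D \right)} = D q$
$Z = -10$
$\left(Z + \left(T{\left(8,1 \right)} - 26\right)\right)^{2} = \left(-10 + \left(1 \cdot 8 - 26\right)\right)^{2} = \left(-10 + \left(8 - 26\right)\right)^{2} = \left(-10 - 18\right)^{2} = \left(-28\right)^{2} = 784$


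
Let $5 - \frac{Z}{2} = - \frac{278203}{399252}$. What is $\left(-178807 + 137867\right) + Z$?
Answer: $- \frac{8170413977}{199626} \approx -40929.0$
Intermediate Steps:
$Z = \frac{2274463}{199626}$ ($Z = 10 - 2 \left(- \frac{278203}{399252}\right) = 10 - 2 \left(\left(-278203\right) \frac{1}{399252}\right) = 10 - - \frac{278203}{199626} = 10 + \frac{278203}{199626} = \frac{2274463}{199626} \approx 11.394$)
$\left(-178807 + 137867\right) + Z = \left(-178807 + 137867\right) + \frac{2274463}{199626} = -40940 + \frac{2274463}{199626} = - \frac{8170413977}{199626}$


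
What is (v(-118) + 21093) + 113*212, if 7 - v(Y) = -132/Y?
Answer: 2658238/59 ≈ 45055.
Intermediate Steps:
v(Y) = 7 + 132/Y (v(Y) = 7 - (-132)/Y = 7 + 132/Y)
(v(-118) + 21093) + 113*212 = ((7 + 132/(-118)) + 21093) + 113*212 = ((7 + 132*(-1/118)) + 21093) + 23956 = ((7 - 66/59) + 21093) + 23956 = (347/59 + 21093) + 23956 = 1244834/59 + 23956 = 2658238/59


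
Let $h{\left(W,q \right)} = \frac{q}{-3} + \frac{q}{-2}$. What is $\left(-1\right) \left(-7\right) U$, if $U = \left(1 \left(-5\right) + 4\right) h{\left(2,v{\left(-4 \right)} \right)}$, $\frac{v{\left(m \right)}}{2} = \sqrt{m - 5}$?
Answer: $35 i \approx 35.0 i$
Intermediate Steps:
$v{\left(m \right)} = 2 \sqrt{-5 + m}$ ($v{\left(m \right)} = 2 \sqrt{m - 5} = 2 \sqrt{-5 + m}$)
$h{\left(W,q \right)} = - \frac{5 q}{6}$ ($h{\left(W,q \right)} = q \left(- \frac{1}{3}\right) + q \left(- \frac{1}{2}\right) = - \frac{q}{3} - \frac{q}{2} = - \frac{5 q}{6}$)
$U = 5 i$ ($U = \left(1 \left(-5\right) + 4\right) \left(- \frac{5 \cdot 2 \sqrt{-5 - 4}}{6}\right) = \left(-5 + 4\right) \left(- \frac{5 \cdot 2 \sqrt{-9}}{6}\right) = - \frac{\left(-5\right) 2 \cdot 3 i}{6} = - \frac{\left(-5\right) 6 i}{6} = - \left(-5\right) i = 5 i \approx 5.0 i$)
$\left(-1\right) \left(-7\right) U = \left(-1\right) \left(-7\right) 5 i = 7 \cdot 5 i = 35 i$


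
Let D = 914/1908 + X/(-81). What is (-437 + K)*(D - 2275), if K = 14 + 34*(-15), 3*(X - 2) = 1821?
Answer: 2031202267/954 ≈ 2.1291e+6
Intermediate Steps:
X = 609 (X = 2 + (1/3)*1821 = 2 + 607 = 609)
D = -20147/2862 (D = 914/1908 + 609/(-81) = 914*(1/1908) + 609*(-1/81) = 457/954 - 203/27 = -20147/2862 ≈ -7.0395)
K = -496 (K = 14 - 510 = -496)
(-437 + K)*(D - 2275) = (-437 - 496)*(-20147/2862 - 2275) = -933*(-6531197/2862) = 2031202267/954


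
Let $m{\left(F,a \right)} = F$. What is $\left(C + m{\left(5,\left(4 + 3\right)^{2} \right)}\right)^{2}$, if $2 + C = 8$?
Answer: $121$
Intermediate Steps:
$C = 6$ ($C = -2 + 8 = 6$)
$\left(C + m{\left(5,\left(4 + 3\right)^{2} \right)}\right)^{2} = \left(6 + 5\right)^{2} = 11^{2} = 121$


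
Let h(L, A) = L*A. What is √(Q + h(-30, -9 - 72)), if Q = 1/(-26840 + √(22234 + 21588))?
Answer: √(1260908214097275798600 - 720341778*√43822)/720341778 ≈ 49.295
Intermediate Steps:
h(L, A) = A*L
Q = 1/(-26840 + √43822) ≈ -3.7551e-5
√(Q + h(-30, -9 - 72)) = √((-13420/360170889 - √43822/720341778) + (-9 - 72)*(-30)) = √((-13420/360170889 - √43822/720341778) - 81*(-30)) = √((-13420/360170889 - √43822/720341778) + 2430) = √(875215246850/360170889 - √43822/720341778)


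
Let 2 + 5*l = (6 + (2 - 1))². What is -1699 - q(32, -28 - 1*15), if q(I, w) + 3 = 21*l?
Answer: -9467/5 ≈ -1893.4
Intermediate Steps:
l = 47/5 (l = -⅖ + (6 + (2 - 1))²/5 = -⅖ + (6 + 1)²/5 = -⅖ + (⅕)*7² = -⅖ + (⅕)*49 = -⅖ + 49/5 = 47/5 ≈ 9.4000)
q(I, w) = 972/5 (q(I, w) = -3 + 21*(47/5) = -3 + 987/5 = 972/5)
-1699 - q(32, -28 - 1*15) = -1699 - 1*972/5 = -1699 - 972/5 = -9467/5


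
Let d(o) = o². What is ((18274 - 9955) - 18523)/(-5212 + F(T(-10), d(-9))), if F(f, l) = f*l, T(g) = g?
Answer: 5102/3011 ≈ 1.6945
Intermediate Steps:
((18274 - 9955) - 18523)/(-5212 + F(T(-10), d(-9))) = ((18274 - 9955) - 18523)/(-5212 - 10*(-9)²) = (8319 - 18523)/(-5212 - 10*81) = -10204/(-5212 - 810) = -10204/(-6022) = -10204*(-1/6022) = 5102/3011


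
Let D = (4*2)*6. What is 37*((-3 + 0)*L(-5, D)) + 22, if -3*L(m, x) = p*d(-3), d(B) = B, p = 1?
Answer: -89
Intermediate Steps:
D = 48 (D = 8*6 = 48)
L(m, x) = 1 (L(m, x) = -(-3)/3 = -⅓*(-3) = 1)
37*((-3 + 0)*L(-5, D)) + 22 = 37*((-3 + 0)*1) + 22 = 37*(-3*1) + 22 = 37*(-3) + 22 = -111 + 22 = -89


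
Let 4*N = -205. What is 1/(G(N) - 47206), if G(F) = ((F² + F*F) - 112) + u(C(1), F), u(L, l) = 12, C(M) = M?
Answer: -8/336423 ≈ -2.3780e-5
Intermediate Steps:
N = -205/4 (N = (¼)*(-205) = -205/4 ≈ -51.250)
G(F) = -100 + 2*F² (G(F) = ((F² + F*F) - 112) + 12 = ((F² + F²) - 112) + 12 = (2*F² - 112) + 12 = (-112 + 2*F²) + 12 = -100 + 2*F²)
1/(G(N) - 47206) = 1/((-100 + 2*(-205/4)²) - 47206) = 1/((-100 + 2*(42025/16)) - 47206) = 1/((-100 + 42025/8) - 47206) = 1/(41225/8 - 47206) = 1/(-336423/8) = -8/336423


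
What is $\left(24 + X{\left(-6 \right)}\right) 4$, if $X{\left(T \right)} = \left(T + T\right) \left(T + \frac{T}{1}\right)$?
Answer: $672$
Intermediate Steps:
$X{\left(T \right)} = 4 T^{2}$ ($X{\left(T \right)} = 2 T \left(T + T 1\right) = 2 T \left(T + T\right) = 2 T 2 T = 4 T^{2}$)
$\left(24 + X{\left(-6 \right)}\right) 4 = \left(24 + 4 \left(-6\right)^{2}\right) 4 = \left(24 + 4 \cdot 36\right) 4 = \left(24 + 144\right) 4 = 168 \cdot 4 = 672$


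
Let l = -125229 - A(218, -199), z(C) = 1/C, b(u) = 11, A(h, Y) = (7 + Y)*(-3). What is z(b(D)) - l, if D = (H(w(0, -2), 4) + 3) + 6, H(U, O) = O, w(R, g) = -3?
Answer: 1383856/11 ≈ 1.2581e+5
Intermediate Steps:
A(h, Y) = -21 - 3*Y
D = 13 (D = (4 + 3) + 6 = 7 + 6 = 13)
l = -125805 (l = -125229 - (-21 - 3*(-199)) = -125229 - (-21 + 597) = -125229 - 1*576 = -125229 - 576 = -125805)
z(b(D)) - l = 1/11 - 1*(-125805) = 1/11 + 125805 = 1383856/11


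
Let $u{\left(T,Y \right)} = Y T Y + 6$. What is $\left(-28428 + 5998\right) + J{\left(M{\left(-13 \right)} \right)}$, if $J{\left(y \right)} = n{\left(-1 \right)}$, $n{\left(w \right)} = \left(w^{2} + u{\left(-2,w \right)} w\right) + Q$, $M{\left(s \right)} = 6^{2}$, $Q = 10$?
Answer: $-22423$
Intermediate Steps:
$u{\left(T,Y \right)} = 6 + T Y^{2}$ ($u{\left(T,Y \right)} = T Y Y + 6 = T Y^{2} + 6 = 6 + T Y^{2}$)
$M{\left(s \right)} = 36$
$n{\left(w \right)} = 10 + w^{2} + w \left(6 - 2 w^{2}\right)$ ($n{\left(w \right)} = \left(w^{2} + \left(6 - 2 w^{2}\right) w\right) + 10 = \left(w^{2} + w \left(6 - 2 w^{2}\right)\right) + 10 = 10 + w^{2} + w \left(6 - 2 w^{2}\right)$)
$J{\left(y \right)} = 7$ ($J{\left(y \right)} = 10 + \left(-1\right)^{2} - - 2 \left(-3 + \left(-1\right)^{2}\right) = 10 + 1 - - 2 \left(-3 + 1\right) = 10 + 1 - \left(-2\right) \left(-2\right) = 10 + 1 - 4 = 7$)
$\left(-28428 + 5998\right) + J{\left(M{\left(-13 \right)} \right)} = \left(-28428 + 5998\right) + 7 = -22430 + 7 = -22423$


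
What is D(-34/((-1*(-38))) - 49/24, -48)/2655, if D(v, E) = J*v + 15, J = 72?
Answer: -1244/16815 ≈ -0.073982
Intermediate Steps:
D(v, E) = 15 + 72*v (D(v, E) = 72*v + 15 = 15 + 72*v)
D(-34/((-1*(-38))) - 49/24, -48)/2655 = (15 + 72*(-34/((-1*(-38))) - 49/24))/2655 = (15 + 72*(-34/38 - 49*1/24))*(1/2655) = (15 + 72*(-34*1/38 - 49/24))*(1/2655) = (15 + 72*(-17/19 - 49/24))*(1/2655) = (15 + 72*(-1339/456))*(1/2655) = (15 - 4017/19)*(1/2655) = -3732/19*1/2655 = -1244/16815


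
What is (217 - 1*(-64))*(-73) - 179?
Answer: -20692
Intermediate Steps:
(217 - 1*(-64))*(-73) - 179 = (217 + 64)*(-73) - 179 = 281*(-73) - 179 = -20513 - 179 = -20692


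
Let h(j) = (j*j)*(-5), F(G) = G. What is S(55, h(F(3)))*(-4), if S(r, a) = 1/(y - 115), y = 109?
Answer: ⅔ ≈ 0.66667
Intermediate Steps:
h(j) = -5*j² (h(j) = j²*(-5) = -5*j²)
S(r, a) = -⅙ (S(r, a) = 1/(109 - 115) = 1/(-6) = -⅙)
S(55, h(F(3)))*(-4) = -⅙*(-4) = ⅔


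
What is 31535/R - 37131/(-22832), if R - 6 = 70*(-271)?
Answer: -3963709/108246512 ≈ -0.036617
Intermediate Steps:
R = -18964 (R = 6 + 70*(-271) = 6 - 18970 = -18964)
31535/R - 37131/(-22832) = 31535/(-18964) - 37131/(-22832) = 31535*(-1/18964) - 37131*(-1/22832) = -31535/18964 + 37131/22832 = -3963709/108246512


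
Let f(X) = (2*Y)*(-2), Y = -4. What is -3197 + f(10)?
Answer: -3181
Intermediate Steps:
f(X) = 16 (f(X) = (2*(-4))*(-2) = -8*(-2) = 16)
-3197 + f(10) = -3197 + 16 = -3181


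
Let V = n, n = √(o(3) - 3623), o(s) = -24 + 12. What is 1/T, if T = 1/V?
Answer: I*√3635 ≈ 60.291*I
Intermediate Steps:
o(s) = -12
n = I*√3635 (n = √(-12 - 3623) = √(-3635) = I*√3635 ≈ 60.291*I)
V = I*√3635 ≈ 60.291*I
T = -I*√3635/3635 (T = 1/(I*√3635) = -I*√3635/3635 ≈ -0.016586*I)
1/T = 1/(-I*√3635/3635) = I*√3635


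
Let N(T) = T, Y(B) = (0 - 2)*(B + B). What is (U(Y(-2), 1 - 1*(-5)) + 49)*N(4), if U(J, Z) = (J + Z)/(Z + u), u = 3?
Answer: 1820/9 ≈ 202.22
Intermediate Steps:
Y(B) = -4*B
U(J, Z) = (J + Z)/(3 + Z) (U(J, Z) = (J + Z)/(Z + 3) = (J + Z)/(3 + Z))
(U(Y(-2), 1 - 1*(-5)) + 49)*N(4) = ((-4*(-2) + (1 - 1*(-5)))/(3 + (1 - 1*(-5))) + 49)*4 = ((8 + (1 + 5))/(3 + (1 + 5)) + 49)*4 = ((8 + 6)/(3 + 6) + 49)*4 = (14/9 + 49)*4 = (455/9)*4 = 1820/9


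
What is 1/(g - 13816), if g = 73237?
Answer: 1/59421 ≈ 1.6829e-5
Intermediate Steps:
1/(g - 13816) = 1/(73237 - 13816) = 1/59421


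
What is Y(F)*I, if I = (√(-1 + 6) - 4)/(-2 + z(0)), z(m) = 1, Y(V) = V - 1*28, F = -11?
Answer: -156 + 39*√5 ≈ -68.793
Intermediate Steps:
Y(V) = -28 + V (Y(V) = V - 28 = -28 + V)
I = 4 - √5 (I = (√(-1 + 6) - 4)/(-2 + 1) = (√5 - 4)/(-1) = (-4 + √5)*(-1) = 4 - √5 ≈ 1.7639)
Y(F)*I = (-28 - 11)*(4 - √5) = -39*(4 - √5) = -156 + 39*√5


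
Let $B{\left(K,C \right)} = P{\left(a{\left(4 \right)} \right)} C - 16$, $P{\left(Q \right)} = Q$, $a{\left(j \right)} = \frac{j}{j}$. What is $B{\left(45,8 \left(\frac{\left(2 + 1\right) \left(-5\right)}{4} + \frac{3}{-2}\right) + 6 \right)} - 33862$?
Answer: $-33914$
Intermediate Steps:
$a{\left(j \right)} = 1$
$B{\left(K,C \right)} = -16 + C$ ($B{\left(K,C \right)} = 1 C - 16 = C - 16 = -16 + C$)
$B{\left(45,8 \left(\frac{\left(2 + 1\right) \left(-5\right)}{4} + \frac{3}{-2}\right) + 6 \right)} - 33862 = \left(-16 + \left(8 \left(\frac{\left(2 + 1\right) \left(-5\right)}{4} + \frac{3}{-2}\right) + 6\right)\right) - 33862 = \left(-16 + \left(8 \left(3 \left(-5\right) \frac{1}{4} + 3 \left(- \frac{1}{2}\right)\right) + 6\right)\right) - 33862 = \left(-16 + \left(8 \left(\left(-15\right) \frac{1}{4} - \frac{3}{2}\right) + 6\right)\right) - 33862 = \left(-16 + \left(8 \left(- \frac{15}{4} - \frac{3}{2}\right) + 6\right)\right) - 33862 = \left(-16 + \left(8 \left(- \frac{21}{4}\right) + 6\right)\right) - 33862 = \left(-16 + \left(-42 + 6\right)\right) - 33862 = \left(-16 - 36\right) - 33862 = -52 - 33862 = -33914$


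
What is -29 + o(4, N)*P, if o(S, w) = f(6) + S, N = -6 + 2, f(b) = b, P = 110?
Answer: 1071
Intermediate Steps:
N = -4
o(S, w) = 6 + S
-29 + o(4, N)*P = -29 + (6 + 4)*110 = -29 + 10*110 = -29 + 1100 = 1071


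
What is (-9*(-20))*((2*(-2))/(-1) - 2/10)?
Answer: 684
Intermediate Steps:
(-9*(-20))*((2*(-2))/(-1) - 2/10) = 180*(-4*(-1) - 2*⅒) = 180*(4 - ⅕) = 180*(19/5) = 684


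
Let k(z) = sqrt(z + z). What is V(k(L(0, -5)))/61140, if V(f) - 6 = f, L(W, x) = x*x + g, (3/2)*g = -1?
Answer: 1/10190 + sqrt(438)/183420 ≈ 0.00021224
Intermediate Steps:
g = -2/3 (g = (2/3)*(-1) = -2/3 ≈ -0.66667)
L(W, x) = -2/3 + x**2 (L(W, x) = x*x - 2/3 = x**2 - 2/3 = -2/3 + x**2)
k(z) = sqrt(2)*sqrt(z) (k(z) = sqrt(2*z) = sqrt(2)*sqrt(z))
V(f) = 6 + f
V(k(L(0, -5)))/61140 = (6 + sqrt(2)*sqrt(-2/3 + (-5)**2))/61140 = (6 + sqrt(2)*sqrt(-2/3 + 25))*(1/61140) = (6 + sqrt(2)*sqrt(73/3))*(1/61140) = (6 + sqrt(2)*(sqrt(219)/3))*(1/61140) = (6 + sqrt(438)/3)*(1/61140) = 1/10190 + sqrt(438)/183420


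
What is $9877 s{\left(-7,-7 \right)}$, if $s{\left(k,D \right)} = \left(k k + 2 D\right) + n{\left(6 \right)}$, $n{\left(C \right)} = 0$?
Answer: $345695$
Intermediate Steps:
$s{\left(k,D \right)} = k^{2} + 2 D$ ($s{\left(k,D \right)} = \left(k k + 2 D\right) + 0 = \left(k^{2} + 2 D\right) + 0 = k^{2} + 2 D$)
$9877 s{\left(-7,-7 \right)} = 9877 \left(\left(-7\right)^{2} + 2 \left(-7\right)\right) = 9877 \left(49 - 14\right) = 9877 \cdot 35 = 345695$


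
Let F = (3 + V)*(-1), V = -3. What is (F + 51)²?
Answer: 2601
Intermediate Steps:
F = 0 (F = (3 - 3)*(-1) = 0*(-1) = 0)
(F + 51)² = (0 + 51)² = 51² = 2601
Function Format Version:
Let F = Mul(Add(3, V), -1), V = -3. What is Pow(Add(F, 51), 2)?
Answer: 2601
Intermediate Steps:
F = 0 (F = Mul(Add(3, -3), -1) = Mul(0, -1) = 0)
Pow(Add(F, 51), 2) = Pow(Add(0, 51), 2) = Pow(51, 2) = 2601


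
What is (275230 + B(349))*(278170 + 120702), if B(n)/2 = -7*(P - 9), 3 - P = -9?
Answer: 109764787936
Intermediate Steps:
P = 12 (P = 3 - 1*(-9) = 3 + 9 = 12)
B(n) = -42 (B(n) = 2*(-7*(12 - 9)) = 2*(-7*3) = 2*(-21) = -42)
(275230 + B(349))*(278170 + 120702) = (275230 - 42)*(278170 + 120702) = 275188*398872 = 109764787936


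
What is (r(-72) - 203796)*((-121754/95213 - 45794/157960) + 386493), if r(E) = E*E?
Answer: -144310769327337189867/1879980685 ≈ -7.6762e+10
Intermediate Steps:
r(E) = E²
(r(-72) - 203796)*((-121754/95213 - 45794/157960) + 386493) = ((-72)² - 203796)*((-121754/95213 - 45794/157960) + 386493) = (5184 - 203796)*((-121754*1/95213 - 45794*1/157960) + 386493) = -198612*((-121754/95213 - 22897/78980) + 386493) = -198612*(-11796222981/7519922740 + 386493) = -198612*2906385703327839/7519922740 = -144310769327337189867/1879980685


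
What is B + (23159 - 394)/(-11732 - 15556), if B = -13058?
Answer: -356349469/27288 ≈ -13059.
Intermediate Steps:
B + (23159 - 394)/(-11732 - 15556) = -13058 + (23159 - 394)/(-11732 - 15556) = -13058 + 22765/(-27288) = -13058 + 22765*(-1/27288) = -13058 - 22765/27288 = -356349469/27288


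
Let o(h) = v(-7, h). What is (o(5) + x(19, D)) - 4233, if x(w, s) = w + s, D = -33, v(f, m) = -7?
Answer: -4254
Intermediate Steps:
o(h) = -7
x(w, s) = s + w
(o(5) + x(19, D)) - 4233 = (-7 + (-33 + 19)) - 4233 = (-7 - 14) - 4233 = -21 - 4233 = -4254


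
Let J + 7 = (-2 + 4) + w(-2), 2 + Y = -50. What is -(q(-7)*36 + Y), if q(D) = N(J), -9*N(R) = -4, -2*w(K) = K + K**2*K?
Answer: 36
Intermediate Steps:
Y = -52 (Y = -2 - 50 = -52)
w(K) = -K/2 - K**3/2 (w(K) = -(K + K**2*K)/2 = -(K + K**3)/2 = -K/2 - K**3/2)
J = 0 (J = -7 + ((-2 + 4) - 1/2*(-2)*(1 + (-2)**2)) = -7 + (2 - 1/2*(-2)*(1 + 4)) = -7 + (2 - 1/2*(-2)*5) = -7 + (2 + 5) = -7 + 7 = 0)
N(R) = 4/9 (N(R) = -1/9*(-4) = 4/9)
q(D) = 4/9
-(q(-7)*36 + Y) = -((4/9)*36 - 52) = -(16 - 52) = -1*(-36) = 36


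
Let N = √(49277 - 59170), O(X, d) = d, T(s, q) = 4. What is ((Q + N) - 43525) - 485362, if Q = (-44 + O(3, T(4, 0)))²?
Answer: -527287 + I*√9893 ≈ -5.2729e+5 + 99.464*I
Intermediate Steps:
Q = 1600 (Q = (-44 + 4)² = (-40)² = 1600)
N = I*√9893 (N = √(-9893) = I*√9893 ≈ 99.464*I)
((Q + N) - 43525) - 485362 = ((1600 + I*√9893) - 43525) - 485362 = (-41925 + I*√9893) - 485362 = -527287 + I*√9893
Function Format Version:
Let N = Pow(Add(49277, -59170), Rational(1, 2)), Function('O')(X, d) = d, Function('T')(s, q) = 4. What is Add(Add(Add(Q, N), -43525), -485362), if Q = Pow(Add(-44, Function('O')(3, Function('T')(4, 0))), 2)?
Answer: Add(-527287, Mul(I, Pow(9893, Rational(1, 2)))) ≈ Add(-5.2729e+5, Mul(99.464, I))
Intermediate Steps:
Q = 1600 (Q = Pow(Add(-44, 4), 2) = Pow(-40, 2) = 1600)
N = Mul(I, Pow(9893, Rational(1, 2))) (N = Pow(-9893, Rational(1, 2)) = Mul(I, Pow(9893, Rational(1, 2))) ≈ Mul(99.464, I))
Add(Add(Add(Q, N), -43525), -485362) = Add(Add(Add(1600, Mul(I, Pow(9893, Rational(1, 2)))), -43525), -485362) = Add(Add(-41925, Mul(I, Pow(9893, Rational(1, 2)))), -485362) = Add(-527287, Mul(I, Pow(9893, Rational(1, 2))))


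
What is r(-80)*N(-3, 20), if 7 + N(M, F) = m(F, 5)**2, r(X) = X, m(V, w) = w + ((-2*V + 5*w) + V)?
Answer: -7440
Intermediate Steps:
m(V, w) = -V + 6*w (m(V, w) = w + (-V + 5*w) = -V + 6*w)
N(M, F) = -7 + (30 - F)**2 (N(M, F) = -7 + (-F + 6*5)**2 = -7 + (-F + 30)**2 = -7 + (30 - F)**2)
r(-80)*N(-3, 20) = -80*(-7 + (-30 + 20)**2) = -80*(-7 + (-10)**2) = -80*(-7 + 100) = -80*93 = -7440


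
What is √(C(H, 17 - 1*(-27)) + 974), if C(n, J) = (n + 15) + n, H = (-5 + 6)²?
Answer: √991 ≈ 31.480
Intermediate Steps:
H = 1 (H = 1² = 1)
C(n, J) = 15 + 2*n (C(n, J) = (15 + n) + n = 15 + 2*n)
√(C(H, 17 - 1*(-27)) + 974) = √((15 + 2*1) + 974) = √((15 + 2) + 974) = √(17 + 974) = √991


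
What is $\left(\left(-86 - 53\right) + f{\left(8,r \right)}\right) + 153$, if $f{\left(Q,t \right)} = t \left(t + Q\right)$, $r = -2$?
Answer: $2$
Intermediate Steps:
$f{\left(Q,t \right)} = t \left(Q + t\right)$
$\left(\left(-86 - 53\right) + f{\left(8,r \right)}\right) + 153 = \left(\left(-86 - 53\right) - 2 \left(8 - 2\right)\right) + 153 = \left(-139 - 12\right) + 153 = -151 + 153 = 2$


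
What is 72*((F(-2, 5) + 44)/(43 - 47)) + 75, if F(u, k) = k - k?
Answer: -717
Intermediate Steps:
F(u, k) = 0
72*((F(-2, 5) + 44)/(43 - 47)) + 75 = 72*((0 + 44)/(43 - 47)) + 75 = 72*(44/(-4)) + 75 = 72*(44*(-¼)) + 75 = 72*(-11) + 75 = -792 + 75 = -717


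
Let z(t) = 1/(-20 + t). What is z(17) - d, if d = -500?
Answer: 1499/3 ≈ 499.67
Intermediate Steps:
z(17) - d = 1/(-20 + 17) - 1*(-500) = 1/(-3) + 500 = -⅓ + 500 = 1499/3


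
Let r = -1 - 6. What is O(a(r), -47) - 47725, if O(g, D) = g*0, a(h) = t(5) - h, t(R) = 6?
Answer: -47725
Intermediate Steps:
r = -7
a(h) = 6 - h
O(g, D) = 0
O(a(r), -47) - 47725 = 0 - 47725 = -47725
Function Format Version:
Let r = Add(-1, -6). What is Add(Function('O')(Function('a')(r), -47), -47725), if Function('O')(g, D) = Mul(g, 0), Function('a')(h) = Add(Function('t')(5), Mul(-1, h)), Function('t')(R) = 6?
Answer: -47725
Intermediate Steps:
r = -7
Function('a')(h) = Add(6, Mul(-1, h))
Function('O')(g, D) = 0
Add(Function('O')(Function('a')(r), -47), -47725) = Add(0, -47725) = -47725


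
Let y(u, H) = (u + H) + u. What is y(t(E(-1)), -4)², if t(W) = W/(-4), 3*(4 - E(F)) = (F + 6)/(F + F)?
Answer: 5929/144 ≈ 41.174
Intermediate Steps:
E(F) = 4 - (6 + F)/(6*F) (E(F) = 4 - (F + 6)/(3*(F + F)) = 4 - (6 + F)/(3*(2*F)) = 4 - (6 + F)*1/(2*F)/3 = 4 - (6 + F)/(6*F))
t(W) = -W/4 (t(W) = W*(-¼) = -W/4)
y(u, H) = H + 2*u (y(u, H) = (H + u) + u = H + 2*u)
y(t(E(-1)), -4)² = (-4 + 2*(-(23/6 - 1/(-1))/4))² = (-4 + 2*(-(23/6 - 1*(-1))/4))² = (-4 + 2*(-(23/6 + 1)/4))² = (-4 + 2*(-¼*29/6))² = (-4 + 2*(-29/24))² = (-4 - 29/12)² = (-77/12)² = 5929/144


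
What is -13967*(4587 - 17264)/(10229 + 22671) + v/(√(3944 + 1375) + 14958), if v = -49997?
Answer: 41894279602039/7789342900 + 49997*√591/74578815 ≈ 5378.4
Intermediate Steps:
-13967*(4587 - 17264)/(10229 + 22671) + v/(√(3944 + 1375) + 14958) = -13967*(4587 - 17264)/(10229 + 22671) - 49997/(√(3944 + 1375) + 14958) = -13967/(32900/(-12677)) - 49997/(√5319 + 14958) = -13967/(32900*(-1/12677)) - 49997/(3*√591 + 14958) = -13967/(-4700/1811) - 49997/(14958 + 3*√591) = -13967*(-1811/4700) - 49997/(14958 + 3*√591) = 25294237/4700 - 49997/(14958 + 3*√591)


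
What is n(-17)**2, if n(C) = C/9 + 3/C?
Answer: 99856/23409 ≈ 4.2657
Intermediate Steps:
n(C) = 3/C + C/9 (n(C) = C*(1/9) + 3/C = C/9 + 3/C = 3/C + C/9)
n(-17)**2 = (3/(-17) + (1/9)*(-17))**2 = (3*(-1/17) - 17/9)**2 = (-3/17 - 17/9)**2 = (-316/153)**2 = 99856/23409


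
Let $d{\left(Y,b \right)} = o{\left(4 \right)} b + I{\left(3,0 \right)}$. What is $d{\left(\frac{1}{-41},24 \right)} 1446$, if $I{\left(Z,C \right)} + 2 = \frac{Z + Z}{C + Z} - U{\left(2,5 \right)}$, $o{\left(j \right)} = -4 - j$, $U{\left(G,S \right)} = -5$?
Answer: $-270402$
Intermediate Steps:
$I{\left(Z,C \right)} = 3 + \frac{2 Z}{C + Z}$ ($I{\left(Z,C \right)} = -2 + \left(\frac{Z + Z}{C + Z} - -5\right) = -2 + \left(\frac{2 Z}{C + Z} + 5\right) = -2 + \left(5 + \frac{2 Z}{C + Z}\right) = 3 + \frac{2 Z}{C + Z}$)
$d{\left(Y,b \right)} = 5 - 8 b$ ($d{\left(Y,b \right)} = \left(-4 - 4\right) b + \frac{3 \cdot 0 + 5 \cdot 3}{0 + 3} = \left(-4 - 4\right) b + \frac{0 + 15}{3} = - 8 b + \frac{1}{3} \cdot 15 = - 8 b + 5 = 5 - 8 b$)
$d{\left(\frac{1}{-41},24 \right)} 1446 = \left(5 - 192\right) 1446 = \left(-187\right) 1446 = -270402$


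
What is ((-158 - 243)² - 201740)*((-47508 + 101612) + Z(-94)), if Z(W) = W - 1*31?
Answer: -2209846281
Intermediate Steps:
Z(W) = -31 + W (Z(W) = W - 31 = -31 + W)
((-158 - 243)² - 201740)*((-47508 + 101612) + Z(-94)) = ((-158 - 243)² - 201740)*((-47508 + 101612) + (-31 - 94)) = ((-401)² - 201740)*(54104 - 125) = (160801 - 201740)*53979 = -40939*53979 = -2209846281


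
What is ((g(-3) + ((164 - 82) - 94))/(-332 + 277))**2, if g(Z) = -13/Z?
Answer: 529/27225 ≈ 0.019431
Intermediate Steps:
((g(-3) + ((164 - 82) - 94))/(-332 + 277))**2 = ((-13/(-3) + ((164 - 82) - 94))/(-332 + 277))**2 = ((-13*(-1/3) + (82 - 94))/(-55))**2 = ((13/3 - 12)*(-1/55))**2 = (-23/3*(-1/55))**2 = (23/165)**2 = 529/27225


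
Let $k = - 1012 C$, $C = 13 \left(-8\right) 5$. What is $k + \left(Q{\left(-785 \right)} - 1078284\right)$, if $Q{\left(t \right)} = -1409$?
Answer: $-553453$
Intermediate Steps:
$C = -520$ ($C = \left(-104\right) 5 = -520$)
$k = 526240$ ($k = \left(-1012\right) \left(-520\right) = 526240$)
$k + \left(Q{\left(-785 \right)} - 1078284\right) = 526240 - 1079693 = -553453$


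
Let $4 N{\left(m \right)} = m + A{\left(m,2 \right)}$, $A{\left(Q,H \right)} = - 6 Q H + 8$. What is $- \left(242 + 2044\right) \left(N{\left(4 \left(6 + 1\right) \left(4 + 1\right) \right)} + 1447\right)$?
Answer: $-2432304$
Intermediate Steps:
$A{\left(Q,H \right)} = 8 - 6 H Q$ ($A{\left(Q,H \right)} = - 6 H Q + 8 = 8 - 6 H Q$)
$N{\left(m \right)} = 2 - \frac{11 m}{4}$ ($N{\left(m \right)} = \frac{m + \left(8 - 12 m\right)}{4} = \frac{m - \left(-8 + 12 m\right)}{4} = \frac{8 - 11 m}{4} = 2 - \frac{11 m}{4}$)
$- \left(242 + 2044\right) \left(N{\left(4 \left(6 + 1\right) \left(4 + 1\right) \right)} + 1447\right) = - \left(242 + 2044\right) \left(\left(2 - \frac{11 \cdot 4 \left(6 + 1\right) \left(4 + 1\right)}{4}\right) + 1447\right) = - 2286 \left(\left(2 - \frac{11 \cdot 4 \cdot 7 \cdot 5}{4}\right) + 1447\right) = - 2286 \left(\left(2 - \frac{11 \cdot 4 \cdot 35}{4}\right) + 1447\right) = - 2286 \left(\left(2 - 385\right) + 1447\right) = - 2286 \left(-383 + 1447\right) = - 2286 \cdot 1064 = \left(-1\right) 2432304 = -2432304$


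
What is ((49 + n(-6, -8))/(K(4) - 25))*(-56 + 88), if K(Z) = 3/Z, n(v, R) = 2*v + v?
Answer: -3968/97 ≈ -40.907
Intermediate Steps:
n(v, R) = 3*v
((49 + n(-6, -8))/(K(4) - 25))*(-56 + 88) = ((49 + 3*(-6))/(3/4 - 25))*(-56 + 88) = ((49 - 18)/(3*(¼) - 25))*32 = (31/(¾ - 25))*32 = (31/(-97/4))*32 = (31*(-4/97))*32 = -124/97*32 = -3968/97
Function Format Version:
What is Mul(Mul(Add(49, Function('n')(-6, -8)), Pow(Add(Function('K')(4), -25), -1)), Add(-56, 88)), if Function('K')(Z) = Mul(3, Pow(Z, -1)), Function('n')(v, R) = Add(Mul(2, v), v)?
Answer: Rational(-3968, 97) ≈ -40.907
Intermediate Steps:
Function('n')(v, R) = Mul(3, v)
Mul(Mul(Add(49, Function('n')(-6, -8)), Pow(Add(Function('K')(4), -25), -1)), Add(-56, 88)) = Mul(Mul(Add(49, Mul(3, -6)), Pow(Add(Mul(3, Pow(4, -1)), -25), -1)), Add(-56, 88)) = Mul(Mul(Add(49, -18), Pow(Add(Mul(3, Rational(1, 4)), -25), -1)), 32) = Mul(Mul(31, Pow(Add(Rational(3, 4), -25), -1)), 32) = Mul(Mul(31, Pow(Rational(-97, 4), -1)), 32) = Mul(Mul(31, Rational(-4, 97)), 32) = Mul(Rational(-124, 97), 32) = Rational(-3968, 97)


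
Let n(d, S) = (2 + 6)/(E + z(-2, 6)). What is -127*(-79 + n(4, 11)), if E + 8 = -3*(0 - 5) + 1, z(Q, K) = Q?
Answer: 29591/3 ≈ 9863.7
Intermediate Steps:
E = 8 (E = -8 + (-3*(0 - 5) + 1) = -8 + (-(-15) + 1) = -8 + (-3*(-5) + 1) = -8 + (15 + 1) = -8 + 16 = 8)
n(d, S) = 4/3 (n(d, S) = (2 + 6)/(8 - 2) = 8/6 = 8*(⅙) = 4/3)
-127*(-79 + n(4, 11)) = -127*(-79 + 4/3) = -127*(-233/3) = 29591/3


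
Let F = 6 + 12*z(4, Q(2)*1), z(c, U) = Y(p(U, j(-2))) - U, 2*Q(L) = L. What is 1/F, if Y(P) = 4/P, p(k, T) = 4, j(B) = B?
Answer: 1/6 ≈ 0.16667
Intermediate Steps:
Q(L) = L/2
z(c, U) = 1 - U (z(c, U) = 4/4 - U = 4*(1/4) - U = 1 - U)
F = 6 (F = 6 + 12*(1 - (1/2)*2) = 6 + 12*(1 - 1) = 6 + 12*0 = 6 + 0 = 6)
1/F = 1/6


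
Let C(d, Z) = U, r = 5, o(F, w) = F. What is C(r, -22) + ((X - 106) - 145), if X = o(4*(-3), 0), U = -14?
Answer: -277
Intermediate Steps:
X = -12 (X = 4*(-3) = -12)
C(d, Z) = -14
C(r, -22) + ((X - 106) - 145) = -14 + ((-12 - 106) - 145) = -14 + (-118 - 145) = -14 - 263 = -277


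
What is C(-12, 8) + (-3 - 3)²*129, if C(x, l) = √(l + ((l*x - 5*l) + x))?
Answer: 4644 + 2*I*√35 ≈ 4644.0 + 11.832*I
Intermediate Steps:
C(x, l) = √(x - 4*l + l*x) (C(x, l) = √(l + ((-5*l + l*x) + x)) = √(l + (x - 5*l + l*x)) = √(x - 4*l + l*x))
C(-12, 8) + (-3 - 3)²*129 = √(-12 - 4*8 + 8*(-12)) + (-3 - 3)²*129 = √(-12 - 32 - 96) + (-6)²*129 = √(-140) + 36*129 = 2*I*√35 + 4644 = 4644 + 2*I*√35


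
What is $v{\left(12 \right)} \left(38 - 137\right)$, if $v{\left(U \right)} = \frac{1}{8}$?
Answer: $- \frac{99}{8} \approx -12.375$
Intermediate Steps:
$v{\left(U \right)} = \frac{1}{8}$
$v{\left(12 \right)} \left(38 - 137\right) = \frac{38 - 137}{8} = \frac{1}{8} \left(-99\right) = - \frac{99}{8}$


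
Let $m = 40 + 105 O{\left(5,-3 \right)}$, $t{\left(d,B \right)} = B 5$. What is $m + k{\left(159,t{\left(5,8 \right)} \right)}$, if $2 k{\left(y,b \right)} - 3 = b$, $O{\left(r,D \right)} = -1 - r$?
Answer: $- \frac{1137}{2} \approx -568.5$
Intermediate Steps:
$t{\left(d,B \right)} = 5 B$
$k{\left(y,b \right)} = \frac{3}{2} + \frac{b}{2}$
$m = -590$ ($m = 40 + 105 \left(-1 - 5\right) = 40 + 105 \left(-6\right) = 40 - 630 = -590$)
$m + k{\left(159,t{\left(5,8 \right)} \right)} = -590 + \left(\frac{3}{2} + \frac{5 \cdot 8}{2}\right) = -590 + \left(\frac{3}{2} + \frac{1}{2} \cdot 40\right) = -590 + \left(\frac{3}{2} + 20\right) = -590 + \frac{43}{2} = - \frac{1137}{2}$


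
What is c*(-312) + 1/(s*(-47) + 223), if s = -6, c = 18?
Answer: -2836079/505 ≈ -5616.0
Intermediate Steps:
c*(-312) + 1/(s*(-47) + 223) = 18*(-312) + 1/(-6*(-47) + 223) = -5616 + 1/(282 + 223) = -5616 + 1/505 = -2836079/505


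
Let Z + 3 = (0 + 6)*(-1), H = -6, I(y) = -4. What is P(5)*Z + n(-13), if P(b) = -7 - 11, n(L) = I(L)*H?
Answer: 186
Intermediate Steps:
n(L) = 24 (n(L) = -4*(-6) = 24)
Z = -9 (Z = -3 + (0 + 6)*(-1) = -3 + 6*(-1) = -3 - 6 = -9)
P(b) = -18
P(5)*Z + n(-13) = -18*(-9) + 24 = 162 + 24 = 186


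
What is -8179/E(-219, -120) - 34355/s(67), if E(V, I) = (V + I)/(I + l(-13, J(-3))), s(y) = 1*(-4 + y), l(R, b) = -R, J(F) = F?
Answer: -22260328/7119 ≈ -3126.9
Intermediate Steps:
s(y) = -4 + y
E(V, I) = (I + V)/(13 + I) (E(V, I) = (V + I)/(I - 1*(-13)) = (I + V)/(I + 13) = (I + V)/(13 + I))
-8179/E(-219, -120) - 34355/s(67) = -8179*(13 - 120)/(-120 - 219) - 34355/(-4 + 67) = -8179/(-339/(-107)) - 34355/63 = -8179/((-1/107*(-339))) - 34355*1/63 = -8179/339/107 - 34355/63 = -8179*107/339 - 34355/63 = -875153/339 - 34355/63 = -22260328/7119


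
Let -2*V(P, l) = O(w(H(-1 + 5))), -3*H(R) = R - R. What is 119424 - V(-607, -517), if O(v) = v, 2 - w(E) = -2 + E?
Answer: 119426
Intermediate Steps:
H(R) = 0 (H(R) = -(R - R)/3 = -⅓*0 = 0)
w(E) = 4 - E (w(E) = 2 - (-2 + E) = 2 + (2 - E) = 4 - E)
V(P, l) = -2 (V(P, l) = -(4 - 1*0)/2 = -(4 + 0)/2 = -½*4 = -2)
119424 - V(-607, -517) = 119424 - 1*(-2) = 119424 + 2 = 119426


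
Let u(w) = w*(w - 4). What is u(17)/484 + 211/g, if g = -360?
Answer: -5641/43560 ≈ -0.12950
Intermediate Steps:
u(w) = w*(-4 + w)
u(17)/484 + 211/g = (17*(-4 + 17))/484 + 211/(-360) = (17*13)*(1/484) + 211*(-1/360) = 221*(1/484) - 211/360 = 221/484 - 211/360 = -5641/43560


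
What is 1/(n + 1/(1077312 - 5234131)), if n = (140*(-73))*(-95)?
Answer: 4156819/4035855567099 ≈ 1.0300e-6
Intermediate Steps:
n = 970900 (n = -10220*(-95) = 970900)
1/(n + 1/(1077312 - 5234131)) = 1/(970900 + 1/(1077312 - 5234131)) = 1/(970900 + 1/(-4156819)) = 1/(970900 - 1/4156819) = 1/(4035855567099/4156819) = 4156819/4035855567099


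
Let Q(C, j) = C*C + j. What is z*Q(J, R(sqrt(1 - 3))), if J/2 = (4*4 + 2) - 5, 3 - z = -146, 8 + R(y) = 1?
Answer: 99681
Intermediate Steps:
R(y) = -7 (R(y) = -8 + 1 = -7)
z = 149 (z = 3 - 1*(-146) = 3 + 146 = 149)
J = 26 (J = 2*((4*4 + 2) - 5) = 2*((16 + 2) - 5) = 2*(18 - 5) = 2*13 = 26)
Q(C, j) = j + C**2 (Q(C, j) = C**2 + j = j + C**2)
z*Q(J, R(sqrt(1 - 3))) = 149*(-7 + 26**2) = 149*(-7 + 676) = 149*669 = 99681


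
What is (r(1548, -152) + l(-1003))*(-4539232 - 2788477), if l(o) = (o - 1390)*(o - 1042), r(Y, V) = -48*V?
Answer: -35912962582529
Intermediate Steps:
l(o) = (-1390 + o)*(-1042 + o)
(r(1548, -152) + l(-1003))*(-4539232 - 2788477) = (-48*(-152) + (1448380 + (-1003)**2 - 2432*(-1003)))*(-4539232 - 2788477) = (7296 + (1448380 + 1006009 + 2439296))*(-7327709) = (7296 + 4893685)*(-7327709) = 4900981*(-7327709) = -35912962582529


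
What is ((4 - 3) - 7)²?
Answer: 36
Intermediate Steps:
((4 - 3) - 7)² = (1 - 7)² = (-6)² = 36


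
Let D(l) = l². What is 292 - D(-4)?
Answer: 276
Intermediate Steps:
292 - D(-4) = 292 - 1*(-4)² = 292 - 1*16 = 292 - 16 = 276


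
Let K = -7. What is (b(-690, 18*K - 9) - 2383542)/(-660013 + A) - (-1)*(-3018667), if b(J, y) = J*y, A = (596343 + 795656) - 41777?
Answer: -160270263215/53093 ≈ -3.0187e+6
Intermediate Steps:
A = 1350222 (A = 1391999 - 41777 = 1350222)
(b(-690, 18*K - 9) - 2383542)/(-660013 + A) - (-1)*(-3018667) = (-690*(18*(-7) - 9) - 2383542)/(-660013 + 1350222) - (-1)*(-3018667) = (-690*(-126 - 9) - 2383542)/690209 - 1*3018667 = (-690*(-135) - 2383542)*(1/690209) - 3018667 = (93150 - 2383542)*(1/690209) - 3018667 = -2290392*1/690209 - 3018667 = -176184/53093 - 3018667 = -160270263215/53093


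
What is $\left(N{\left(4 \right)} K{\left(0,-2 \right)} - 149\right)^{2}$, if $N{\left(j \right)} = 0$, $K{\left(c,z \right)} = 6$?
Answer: $22201$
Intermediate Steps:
$\left(N{\left(4 \right)} K{\left(0,-2 \right)} - 149\right)^{2} = \left(0 \cdot 6 - 149\right)^{2} = \left(0 - 149\right)^{2} = \left(-149\right)^{2} = 22201$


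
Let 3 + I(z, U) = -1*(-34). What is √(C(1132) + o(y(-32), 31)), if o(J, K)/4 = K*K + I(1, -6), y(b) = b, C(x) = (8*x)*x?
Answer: 32*√10015 ≈ 3202.4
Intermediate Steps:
C(x) = 8*x²
I(z, U) = 31 (I(z, U) = -3 - 1*(-34) = -3 + 34 = 31)
o(J, K) = 124 + 4*K² (o(J, K) = 4*(K*K + 31) = 4*(K² + 31) = 4*(31 + K²) = 124 + 4*K²)
√(C(1132) + o(y(-32), 31)) = √(8*1132² + (124 + 4*31²)) = √(8*1281424 + (124 + 4*961)) = √(10251392 + (124 + 3844)) = √(10251392 + 3968) = √10255360 = 32*√10015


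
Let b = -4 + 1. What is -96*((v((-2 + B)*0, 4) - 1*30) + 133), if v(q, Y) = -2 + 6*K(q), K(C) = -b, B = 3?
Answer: -11424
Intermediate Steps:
b = -3
K(C) = 3 (K(C) = -1*(-3) = 3)
v(q, Y) = 16 (v(q, Y) = -2 + 6*3 = -2 + 18 = 16)
-96*((v((-2 + B)*0, 4) - 1*30) + 133) = -96*((16 - 1*30) + 133) = -96*((16 - 30) + 133) = -96*(-14 + 133) = -96*119 = -11424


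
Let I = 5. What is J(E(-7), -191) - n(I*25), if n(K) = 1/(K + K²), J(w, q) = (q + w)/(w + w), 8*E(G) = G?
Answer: 863437/7875 ≈ 109.64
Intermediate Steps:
E(G) = G/8
J(w, q) = (q + w)/(2*w) (J(w, q) = (q + w)/((2*w)) = (q + w)*(1/(2*w)) = (q + w)/(2*w))
J(E(-7), -191) - n(I*25) = (-191 + (⅛)*(-7))/(2*(((⅛)*(-7)))) - 1/((5*25)*(1 + 5*25)) = (-191 - 7/8)/(2*(-7/8)) - 1/(125*(1 + 125)) = (½)*(-8/7)*(-1535/8) - 1/(125*126) = 1535/14 - 1/(125*126) = 1535/14 - 1*1/15750 = 1535/14 - 1/15750 = 863437/7875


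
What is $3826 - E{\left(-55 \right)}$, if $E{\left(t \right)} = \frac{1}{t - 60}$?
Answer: $\frac{439991}{115} \approx 3826.0$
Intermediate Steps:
$E{\left(t \right)} = \frac{1}{-60 + t}$
$3826 - E{\left(-55 \right)} = 3826 - \frac{1}{-60 - 55} = 3826 - \frac{1}{-115} = 3826 - - \frac{1}{115} = 3826 + \frac{1}{115} = \frac{439991}{115}$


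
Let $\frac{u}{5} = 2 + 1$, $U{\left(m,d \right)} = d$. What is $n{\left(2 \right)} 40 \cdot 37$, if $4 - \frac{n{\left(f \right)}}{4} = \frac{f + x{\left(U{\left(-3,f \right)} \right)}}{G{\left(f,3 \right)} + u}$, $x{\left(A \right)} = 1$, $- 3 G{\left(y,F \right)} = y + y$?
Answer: $\frac{917600}{41} \approx 22381.0$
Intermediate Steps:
$u = 15$ ($u = 5 \left(2 + 1\right) = 5 \cdot 3 = 15$)
$G{\left(y,F \right)} = - \frac{2 y}{3}$ ($G{\left(y,F \right)} = - \frac{y + y}{3} = - \frac{2 y}{3}$)
$n{\left(f \right)} = 16 - \frac{4 \left(1 + f\right)}{15 - \frac{2 f}{3}}$ ($n{\left(f \right)} = 16 - 4 \frac{f + 1}{- \frac{2 f}{3} + 15} = 16 - 4 \frac{1 + f}{15 - \frac{2 f}{3}} = 16 - \frac{4 \left(1 + f\right)}{15 - \frac{2 f}{3}}$)
$n{\left(2 \right)} 40 \cdot 37 = \frac{4 \left(-177 + 11 \cdot 2\right)}{-45 + 2 \cdot 2} \cdot 40 \cdot 37 = \frac{4 \left(-177 + 22\right)}{-45 + 4} \cdot 40 \cdot 37 = 4 \frac{1}{-41} \left(-155\right) 40 \cdot 37 = 4 \left(- \frac{1}{41}\right) \left(-155\right) 40 \cdot 37 = \frac{620}{41} \cdot 40 \cdot 37 = \frac{24800}{41} \cdot 37 = \frac{917600}{41}$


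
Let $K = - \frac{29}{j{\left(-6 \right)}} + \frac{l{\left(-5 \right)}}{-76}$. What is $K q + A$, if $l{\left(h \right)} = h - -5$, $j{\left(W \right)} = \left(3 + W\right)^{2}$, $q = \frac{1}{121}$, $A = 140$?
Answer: $\frac{152431}{1089} \approx 139.97$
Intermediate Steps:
$q = \frac{1}{121} \approx 0.0082645$
$l{\left(h \right)} = 5 + h$ ($l{\left(h \right)} = h + 5 = 5 + h$)
$K = - \frac{29}{9}$ ($K = - \frac{29}{\left(3 - 6\right)^{2}} + \frac{5 - 5}{-76} = - \frac{29}{\left(-3\right)^{2}} + 0 \left(- \frac{1}{76}\right) = - \frac{29}{9} + 0 = - \frac{29}{9} \approx -3.2222$)
$K q + A = \left(- \frac{29}{9}\right) \frac{1}{121} + 140 = - \frac{29}{1089} + 140 = \frac{152431}{1089}$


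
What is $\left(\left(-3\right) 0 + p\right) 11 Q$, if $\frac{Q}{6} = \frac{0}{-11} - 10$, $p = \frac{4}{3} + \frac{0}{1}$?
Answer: $-880$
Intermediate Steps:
$p = \frac{4}{3}$ ($p = 4 \cdot \frac{1}{3} + 0 \cdot 1 = \frac{4}{3} + 0 = \frac{4}{3} \approx 1.3333$)
$Q = -60$ ($Q = 6 \left(\frac{0}{-11} - 10\right) = 6 \left(0 \left(- \frac{1}{11}\right) - 10\right) = 6 \left(0 - 10\right) = 6 \left(-10\right) = -60$)
$\left(\left(-3\right) 0 + p\right) 11 Q = \left(\left(-3\right) 0 + \frac{4}{3}\right) 11 \left(-60\right) = \left(0 + \frac{4}{3}\right) 11 \left(-60\right) = \frac{4}{3} \cdot 11 \left(-60\right) = \frac{44}{3} \left(-60\right) = -880$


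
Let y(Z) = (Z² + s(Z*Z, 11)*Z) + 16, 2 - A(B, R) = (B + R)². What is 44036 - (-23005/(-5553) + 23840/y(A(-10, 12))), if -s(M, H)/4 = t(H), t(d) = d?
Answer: 729849389/16659 ≈ 43811.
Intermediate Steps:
A(B, R) = 2 - (B + R)²
s(M, H) = -4*H
y(Z) = 16 + Z² - 44*Z (y(Z) = (Z² + (-4*11)*Z) + 16 = (Z² - 44*Z) + 16 = 16 + Z² - 44*Z)
44036 - (-23005/(-5553) + 23840/y(A(-10, 12))) = 44036 - (-23005/(-5553) + 23840/(16 + (2 - (-10 + 12)²)² - 44*(2 - (-10 + 12)²))) = 44036 - (-23005*(-1/5553) + 23840/(16 + (2 - 1*2²)² - 44*(2 - 1*2²))) = 44036 - (23005/5553 + 23840/(16 + (2 - 1*4)² - 44*(2 - 1*4))) = 44036 - (23005/5553 + 23840/(16 + (2 - 4)² - 44*(2 - 4))) = 44036 - (23005/5553 + 23840/(16 + (-2)² - 44*(-2))) = 44036 - (23005/5553 + 23840/(16 + 4 + 88)) = 44036 - (23005/5553 + 23840/108) = 44036 - (23005/5553 + 23840*(1/108)) = 44036 - (23005/5553 + 5960/27) = 44036 - 1*3746335/16659 = 44036 - 3746335/16659 = 729849389/16659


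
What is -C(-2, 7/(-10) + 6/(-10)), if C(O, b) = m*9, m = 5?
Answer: -45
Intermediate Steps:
C(O, b) = 45 (C(O, b) = 5*9 = 45)
-C(-2, 7/(-10) + 6/(-10)) = -1*45 = -45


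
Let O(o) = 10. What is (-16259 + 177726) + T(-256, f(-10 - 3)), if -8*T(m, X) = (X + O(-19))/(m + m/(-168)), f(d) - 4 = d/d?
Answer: 6903037499/42752 ≈ 1.6147e+5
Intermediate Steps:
f(d) = 5 (f(d) = 4 + d/d = 4 + 1 = 5)
T(m, X) = -21*(10 + X)/(167*m) (T(m, X) = -(X + 10)/(8*(m + m/(-168))) = -(10 + X)/(8*(m + m*(-1/168))) = -(10 + X)/(8*(m - m/168)) = -(10 + X)/(8*(167*m/168)) = -(10 + X)*168/(167*m)/8 = -21*(10 + X)/(167*m))
(-16259 + 177726) + T(-256, f(-10 - 3)) = (-16259 + 177726) + (21/167)*(-10 - 1*5)/(-256) = 161467 + (21/167)*(-1/256)*(-10 - 5) = 161467 + (21/167)*(-1/256)*(-15) = 161467 + 315/42752 = 6903037499/42752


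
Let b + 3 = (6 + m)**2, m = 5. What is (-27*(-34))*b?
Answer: 108324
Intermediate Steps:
b = 118 (b = -3 + (6 + 5)**2 = -3 + 11**2 = -3 + 121 = 118)
(-27*(-34))*b = -27*(-34)*118 = 918*118 = 108324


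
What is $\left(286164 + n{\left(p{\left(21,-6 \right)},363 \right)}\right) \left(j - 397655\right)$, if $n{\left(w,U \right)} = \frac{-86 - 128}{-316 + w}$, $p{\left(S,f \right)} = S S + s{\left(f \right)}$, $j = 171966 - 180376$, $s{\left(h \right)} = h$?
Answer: $- \frac{13827854076630}{119} \approx -1.162 \cdot 10^{11}$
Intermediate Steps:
$j = -8410$
$p{\left(S,f \right)} = f + S^{2}$ ($p{\left(S,f \right)} = S S + f = S^{2} + f = f + S^{2}$)
$n{\left(w,U \right)} = - \frac{214}{-316 + w}$
$\left(286164 + n{\left(p{\left(21,-6 \right)},363 \right)}\right) \left(j - 397655\right) = \left(286164 - \frac{214}{-316 - \left(6 - 21^{2}\right)}\right) \left(-8410 - 397655\right) = \left(286164 - \frac{214}{-316 + \left(-6 + 441\right)}\right) \left(-406065\right) = \left(286164 - \frac{214}{-316 + 435}\right) \left(-406065\right) = \left(286164 - \frac{214}{119}\right) \left(-406065\right) = \frac{34053302}{119} \left(-406065\right) = - \frac{13827854076630}{119}$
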